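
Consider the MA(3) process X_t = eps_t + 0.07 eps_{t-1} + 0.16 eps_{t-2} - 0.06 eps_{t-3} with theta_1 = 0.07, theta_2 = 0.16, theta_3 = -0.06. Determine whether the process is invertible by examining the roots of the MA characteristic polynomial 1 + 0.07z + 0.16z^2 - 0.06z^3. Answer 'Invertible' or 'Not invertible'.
\text{Invertible}

The MA(q) characteristic polynomial is P(z) = 1 + 0.07z + 0.16z^2 - 0.06z^3.
Invertibility requires all roots to lie outside the unit circle, i.e. |z| > 1 for every root.
Degree 3: look for a simple real root z0 first, then factor out (1 - z/z0) and solve the remaining quadratic.
Testing z0 = 4: P(4) = 1 + (0.07)(4) + (0.16)(4)^2 + (-0.06)(4)^3
  = 1 + (0.28) + (2.56) + (-3.84) = 0.  So z_0 = 4 is a root, |z_0| = 4.
Divide out the factor (1 - 0.25 z) = (1 - z/z0) (since 1/z0 = 0.25):
  P(z) = (1 - 0.25 z)(1 + (0.32) z + (0.24) z^2)
  [check: z-coef 0.32 - (0.25) = 0.07; z^2-coef 0.24 - (0.25)(0.32) = 0.16; z^3-coef -(0.25)(0.24) = -0.06.]
Remaining roots from the quadratic factor 1 + (0.32) z + (0.24) z^2:
  Set 1 + (0.32) z + (0.24) z^2 = 0, i.e. a z^2 + b z + c = 0 with a = 0.24, b = 0.32, c = 1.
  Discriminant D = b^2 - 4ac = (0.32)^2 - 4*(0.24)*1 = 0.1024 - (0.96) = -0.8576.
  D < 0, so the roots are the complex-conjugate pair z = (-b +/- i sqrt(-D)) / (2a) = -0.6667 +/- 1.9293i.
  For a conjugate pair |z|^2 = z * conj(z) = (product of roots) = c/a = 1/(0.24) = 4.166667, so |z| = sqrt(4.166667) = 2.0412 for both roots.
Moduli of all roots: 4.0000, 2.0412, 2.0412.
All moduli strictly greater than 1? Yes.
Verdict: Invertible.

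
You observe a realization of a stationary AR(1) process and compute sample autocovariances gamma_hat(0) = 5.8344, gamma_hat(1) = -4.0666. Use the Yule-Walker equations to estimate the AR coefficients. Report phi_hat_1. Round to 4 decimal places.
\hat\phi_{1} = -0.6970

The Yule-Walker equations for an AR(p) process read, in matrix form,
  Gamma_p phi = r_p,   with   (Gamma_p)_{ij} = gamma(|i - j|),
                       (r_p)_i = gamma(i),   i,j = 1..p.
Substitute the sample gammas (Toeplitz matrix and right-hand side of size 1):
  Gamma_p = [[5.8344]]
  r_p     = [-4.0666]
With p = 1 this is the single equation gamma(0) phi_1 = gamma(1):
  phi_hat_1 = gamma(1) / gamma(0) = -4.0666 / 5.8344 = -0.6970.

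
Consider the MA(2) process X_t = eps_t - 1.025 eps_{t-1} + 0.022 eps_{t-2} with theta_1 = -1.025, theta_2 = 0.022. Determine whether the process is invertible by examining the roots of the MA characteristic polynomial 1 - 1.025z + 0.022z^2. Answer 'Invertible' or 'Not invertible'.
\text{Not invertible}

The MA(q) characteristic polynomial is P(z) = 1 - 1.025z + 0.022z^2.
Invertibility requires all roots to lie outside the unit circle, i.e. |z| > 1 for every root.
Set 1 + (-1.025) z + (0.022) z^2 = 0, i.e. a z^2 + b z + c = 0 with a = 0.022, b = -1.025, c = 1.
Discriminant D = b^2 - 4ac = (-1.025)^2 - 4*(0.022)*1 = 1.050625 - (0.088) = 0.962625.
D >= 0, so the roots are real: z = (-b +/- sqrt(D)) / (2a) = (1.025 +/- 0.981135) / (0.044).
  z_1 = (1.025 + 0.981135) / (0.044) = 45.594,   |z_1| = 45.594.
  z_2 = (1.025 - 0.981135) / (0.044) = 0.9969,   |z_2| = 0.9969.
Moduli of all roots: 45.5940, 0.9969.
All moduli strictly greater than 1? No.
Verdict: Not invertible.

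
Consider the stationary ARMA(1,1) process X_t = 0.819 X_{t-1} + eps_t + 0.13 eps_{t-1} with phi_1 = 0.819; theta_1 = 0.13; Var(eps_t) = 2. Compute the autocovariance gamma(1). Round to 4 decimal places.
\gamma(1) = 6.3786

Multiply the model equation by X_{t-k} and take expectations. With theta_0 = psi_0 = 1 and psi_j the MA(infinity) weights, this gives
  gamma(k) - sum_i phi_i gamma(k-i) = c_k,
  c_k = sigma^2 * sum_{j=k..q} theta_j psi_{j-k}   (c_k = 0 for k > q),
using gamma(-m) = gamma(m).
psi-weights needed (psi_j = theta_j + sum_i phi_i psi_{j-i}):
  psi_1 = theta_1 + phi_1 = 0.13 + (0.819) = 0.949
Right-hand sides:
  c_0 = sigma^2 (1 + theta_1 psi_1) = 2 * (1 + (0.13)(0.949)) = 2 * 1.12337 = 2.24674
  c_1 = sigma^2 theta_1 = 2 * (0.13) = 0.26
  c_2 = 0
Equations for k = 0 and k = 1 (AR order 1):
  gamma(0) = phi_1 gamma(1) + c_0
  gamma(1) = phi_1 gamma(0) + c_1
Substituting the second into the first: gamma(0) (1 - phi_1^2) = c_0 + phi_1 c_1, so
  gamma(0) = (c_0 + phi_1 c_1) / (1 - phi_1^2) = (2.24674 + (0.819)(0.26)) / (1 - (0.819)^2) = 2.45968 / 0.329239 = 7.470804.
  gamma(1) = phi_1 gamma(0) + c_1 = (0.819)(7.470804) + (0.26) = 6.378588.
Therefore gamma(1) = 6.3786 (to 4 decimal places).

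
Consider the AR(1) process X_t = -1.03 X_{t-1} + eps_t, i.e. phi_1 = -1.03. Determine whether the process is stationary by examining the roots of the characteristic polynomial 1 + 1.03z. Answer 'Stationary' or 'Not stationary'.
\text{Not stationary}

The AR(p) characteristic polynomial is P(z) = 1 + 1.03z.
Stationarity requires all roots to lie outside the unit circle, i.e. |z| > 1 for every root.
This is linear in z: 1 + (1.03) z = 0  =>  z = -1/(1.03) = -0.970874,  |z| = 0.970874.
Moduli of all roots: 0.9709.
All moduli strictly greater than 1? No.
Verdict: Not stationary.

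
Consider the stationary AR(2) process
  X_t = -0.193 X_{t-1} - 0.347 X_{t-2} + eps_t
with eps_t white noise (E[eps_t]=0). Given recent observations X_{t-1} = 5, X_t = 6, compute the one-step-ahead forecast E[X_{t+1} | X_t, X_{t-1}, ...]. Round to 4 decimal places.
E[X_{t+1} \mid \mathcal F_t] = -2.8930

For an AR(p) model X_t = c + sum_i phi_i X_{t-i} + eps_t, the
one-step-ahead conditional mean is
  E[X_{t+1} | X_t, ...] = c + sum_i phi_i X_{t+1-i}.
Substitute known values:
  E[X_{t+1} | ...] = (-0.193) * (6) + (-0.347) * (5)
                   = -2.8930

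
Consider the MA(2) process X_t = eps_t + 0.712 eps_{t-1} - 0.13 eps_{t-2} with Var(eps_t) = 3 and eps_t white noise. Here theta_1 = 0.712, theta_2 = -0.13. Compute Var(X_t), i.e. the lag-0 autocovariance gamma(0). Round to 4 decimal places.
\gamma(0) = 4.5715

For an MA(q) process X_t = eps_t + sum_i theta_i eps_{t-i} with
Var(eps_t) = sigma^2, the variance is
  gamma(0) = sigma^2 * (1 + sum_i theta_i^2).
  sum_i theta_i^2 = (0.712)^2 + (-0.13)^2 = 0.506944 + 0.0169 = 0.523844.
  gamma(0) = 3 * (1 + 0.523844) = 3 * 1.523844 = 4.571532, which rounds to 4.5715.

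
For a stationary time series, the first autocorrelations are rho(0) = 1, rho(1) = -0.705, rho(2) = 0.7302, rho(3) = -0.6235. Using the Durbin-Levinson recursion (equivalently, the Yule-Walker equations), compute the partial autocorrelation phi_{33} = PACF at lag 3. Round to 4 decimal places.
\phi_{33} = -0.0520

The PACF at lag k is phi_{kk}, the last component of the solution
to the Yule-Walker system G_k phi = r_k where
  (G_k)_{ij} = rho(|i - j|), (r_k)_i = rho(i), i,j = 1..k.
Equivalently, Durbin-Levinson gives phi_{kk} iteratively:
  phi_{11} = rho(1)
  phi_{kk} = [rho(k) - sum_{j=1..k-1} phi_{k-1,j} rho(k-j)]
            / [1 - sum_{j=1..k-1} phi_{k-1,j} rho(j)],
  phi_{k,j} = phi_{k-1,j} - phi_{kk} phi_{k-1,k-j},  j = 1..k-1.
Step k = 1:
  phi_11 = rho(1) = -0.705.
Step k = 2:
  phi_22 = [rho(2) - phi_11 rho(1)] / [1 - phi_11 rho(1)] = [0.7302 - (-0.705)(-0.705)] / [1 - (-0.705)(-0.705)]
         = 0.233175 / 0.502975 = 0.463592.
  Update: phi_21 = phi_11 - phi_22 phi_11 = -0.705 - (0.463592)(-0.705) = -0.378168.
Step k = 3:
  phi_33 = [rho(3) - phi_21 rho(2) - phi_22 rho(1)] / [1 - phi_21 rho(1) - phi_22 rho(2)]
    numerator   = -0.6235 - (-0.378168)(0.7302) - (0.463592)(-0.705) = -0.0205297
    denominator = 1 - (-0.378168)(-0.705) - (0.463592)(0.7302) = 0.39487702
  phi_33 = -0.0205297 / 0.39487702 = -0.052.
Therefore phi_{33} = -0.0520.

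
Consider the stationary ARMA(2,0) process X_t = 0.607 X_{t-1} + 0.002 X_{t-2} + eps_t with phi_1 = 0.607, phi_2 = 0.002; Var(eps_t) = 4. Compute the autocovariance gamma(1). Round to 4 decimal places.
\gamma(1) = 3.8613

Multiply the model equation by X_{t-k} and take expectations. With theta_0 = psi_0 = 1 and psi_j the MA(infinity) weights, this gives
  gamma(k) - sum_i phi_i gamma(k-i) = c_k,
  c_k = sigma^2 * sum_{j=k..q} theta_j psi_{j-k}   (c_k = 0 for k > q),
using gamma(-m) = gamma(m).
Pure AR (q = 0): c_0 = sigma^2 = 4, c_k = 0 for k >= 1.
Equations for k = 0, 1, 2 (AR order 2, c_2 = 0):
  (E0) gamma(0) = phi_1 gamma(1) + phi_2 gamma(2) + c_0
  (E1) gamma(1) = phi_1 gamma(0) + phi_2 gamma(1) + c_1
  (E2) gamma(2) = phi_1 gamma(1) + phi_2 gamma(0)
From (E1): gamma(1) = A gamma(0) + B with
  A = phi_1 / (1 - phi_2) = 0.607 / 0.998 = 0.608216,   B = c_1 / (1 - phi_2) = 0 / 0.998 = 0.
Insert (E2) into (E0): gamma(0) (1 - phi_2^2) = phi_1 (1 + phi_2) gamma(1) + c_0.
  phi_1 (1 + phi_2) = (0.607)(1.002) = 0.608214,   1 - phi_2^2 = 0.999996.
Replace gamma(1) by A gamma(0) + B and collect gamma(0):
  gamma(0) [0.999996 - (0.608214)(0.608216)] = c_0 = 4
  gamma(0) * 0.63007 = 4
  gamma(0) = 4 / 0.63007 = 6.348498.
  gamma(1) = A gamma(0) = (0.608216)(6.348498) = 3.861261.
Therefore gamma(1) = 3.8613 (to 4 decimal places).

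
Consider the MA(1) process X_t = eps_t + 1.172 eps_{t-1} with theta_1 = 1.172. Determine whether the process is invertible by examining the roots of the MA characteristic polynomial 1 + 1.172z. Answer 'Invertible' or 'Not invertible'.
\text{Not invertible}

The MA(q) characteristic polynomial is P(z) = 1 + 1.172z.
Invertibility requires all roots to lie outside the unit circle, i.e. |z| > 1 for every root.
This is linear in z: 1 + (1.172) z = 0  =>  z = -1/(1.172) = -0.853242,  |z| = 0.853242.
Moduli of all roots: 0.8532.
All moduli strictly greater than 1? No.
Verdict: Not invertible.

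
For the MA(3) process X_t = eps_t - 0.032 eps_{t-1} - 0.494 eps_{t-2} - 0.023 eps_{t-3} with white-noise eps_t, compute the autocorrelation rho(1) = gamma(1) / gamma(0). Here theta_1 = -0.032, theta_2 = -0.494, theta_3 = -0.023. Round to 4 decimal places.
\rho(1) = -0.0039

For an MA(q) process with theta_0 = 1, the autocovariance is
  gamma(k) = sigma^2 * sum_{i=0..q-k} theta_i * theta_{i+k},
and rho(k) = gamma(k) / gamma(0). Sigma^2 cancels.
  numerator   = (1)*(-0.032) + (-0.032)*(-0.494) + (-0.494)*(-0.023) = -0.00483.
  denominator = (1)^2 + (-0.032)^2 + (-0.494)^2 + (-0.023)^2 = 1.245589.
  rho(1) = -0.00483 / 1.245589 = -0.0039.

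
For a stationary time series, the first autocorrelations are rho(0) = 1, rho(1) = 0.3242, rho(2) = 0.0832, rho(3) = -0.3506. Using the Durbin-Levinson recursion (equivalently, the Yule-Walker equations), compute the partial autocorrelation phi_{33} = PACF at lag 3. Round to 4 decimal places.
\phi_{33} = -0.4140

The PACF at lag k is phi_{kk}, the last component of the solution
to the Yule-Walker system G_k phi = r_k where
  (G_k)_{ij} = rho(|i - j|), (r_k)_i = rho(i), i,j = 1..k.
Equivalently, Durbin-Levinson gives phi_{kk} iteratively:
  phi_{11} = rho(1)
  phi_{kk} = [rho(k) - sum_{j=1..k-1} phi_{k-1,j} rho(k-j)]
            / [1 - sum_{j=1..k-1} phi_{k-1,j} rho(j)],
  phi_{k,j} = phi_{k-1,j} - phi_{kk} phi_{k-1,k-j},  j = 1..k-1.
Step k = 1:
  phi_11 = rho(1) = 0.3242.
Step k = 2:
  phi_22 = [rho(2) - phi_11 rho(1)] / [1 - phi_11 rho(1)] = [0.0832 - (0.3242)(0.3242)] / [1 - (0.3242)(0.3242)]
         = -0.02190564 / 0.89489436 = -0.024478.
  Update: phi_21 = phi_11 - phi_22 phi_11 = 0.3242 - (-0.024478)(0.3242) = 0.332136.
Step k = 3:
  phi_33 = [rho(3) - phi_21 rho(2) - phi_22 rho(1)] / [1 - phi_21 rho(1) - phi_22 rho(2)]
    numerator   = -0.3506 - (0.332136)(0.0832) - (-0.024478)(0.3242) = -0.37029779
    denominator = 1 - (0.332136)(0.3242) - (-0.024478)(0.0832) = 0.89435814
  phi_33 = -0.37029779 / 0.89435814 = -0.414.
Therefore phi_{33} = -0.4140.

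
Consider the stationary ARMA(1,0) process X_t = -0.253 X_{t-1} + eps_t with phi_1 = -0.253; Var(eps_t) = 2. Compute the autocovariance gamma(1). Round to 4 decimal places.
\gamma(1) = -0.5406

Multiply the model equation by X_{t-k} and take expectations. With theta_0 = psi_0 = 1 and psi_j the MA(infinity) weights, this gives
  gamma(k) - sum_i phi_i gamma(k-i) = c_k,
  c_k = sigma^2 * sum_{j=k..q} theta_j psi_{j-k}   (c_k = 0 for k > q),
using gamma(-m) = gamma(m).
Pure AR (q = 0): c_0 = sigma^2 = 2, c_k = 0 for k >= 1.
Equations for k = 0 and k = 1 (AR order 1):
  gamma(0) = phi_1 gamma(1) + c_0
  gamma(1) = phi_1 gamma(0) + c_1
Substituting the second into the first: gamma(0) (1 - phi_1^2) = c_0 + phi_1 c_1, so
  gamma(0) = c_0 / (1 - phi_1^2) = 2 / (1 - (-0.253)^2) = 2 / 0.935991 = 2.136773.
  gamma(1) = phi_1 gamma(0) = (-0.253)(2.136773) = -0.540603.
Therefore gamma(1) = -0.5406 (to 4 decimal places).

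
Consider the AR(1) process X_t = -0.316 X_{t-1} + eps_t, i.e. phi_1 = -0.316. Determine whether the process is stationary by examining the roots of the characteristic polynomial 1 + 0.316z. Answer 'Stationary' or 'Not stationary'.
\text{Stationary}

The AR(p) characteristic polynomial is P(z) = 1 + 0.316z.
Stationarity requires all roots to lie outside the unit circle, i.e. |z| > 1 for every root.
This is linear in z: 1 + (0.316) z = 0  =>  z = -1/(0.316) = -3.164557,  |z| = 3.164557.
Moduli of all roots: 3.1646.
All moduli strictly greater than 1? Yes.
Verdict: Stationary.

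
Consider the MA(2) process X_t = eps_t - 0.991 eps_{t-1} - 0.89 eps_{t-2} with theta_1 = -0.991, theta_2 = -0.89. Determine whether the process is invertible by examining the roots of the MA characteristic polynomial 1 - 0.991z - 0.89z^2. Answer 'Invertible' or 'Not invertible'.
\text{Not invertible}

The MA(q) characteristic polynomial is P(z) = 1 - 0.991z - 0.89z^2.
Invertibility requires all roots to lie outside the unit circle, i.e. |z| > 1 for every root.
Set 1 + (-0.991) z + (-0.89) z^2 = 0, i.e. a z^2 + b z + c = 0 with a = -0.89, b = -0.991, c = 1.
Discriminant D = b^2 - 4ac = (-0.991)^2 - 4*(-0.89)*1 = 0.982081 - (-3.56) = 4.542081.
D >= 0, so the roots are real: z = (-b +/- sqrt(D)) / (2a) = (0.991 +/- 2.131216) / (-1.78).
  z_1 = (0.991 + 2.131216) / (-1.78) = -1.7541,   |z_1| = 1.7541.
  z_2 = (0.991 - 2.131216) / (-1.78) = 0.6406,   |z_2| = 0.6406.
Moduli of all roots: 1.7541, 0.6406.
All moduli strictly greater than 1? No.
Verdict: Not invertible.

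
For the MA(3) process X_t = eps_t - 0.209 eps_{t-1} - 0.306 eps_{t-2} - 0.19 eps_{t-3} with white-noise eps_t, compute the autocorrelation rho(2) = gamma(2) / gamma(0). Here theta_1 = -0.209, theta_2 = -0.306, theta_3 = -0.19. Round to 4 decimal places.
\rho(2) = -0.2269

For an MA(q) process with theta_0 = 1, the autocovariance is
  gamma(k) = sigma^2 * sum_{i=0..q-k} theta_i * theta_{i+k},
and rho(k) = gamma(k) / gamma(0). Sigma^2 cancels.
  numerator   = (1)*(-0.306) + (-0.209)*(-0.19) = -0.26629.
  denominator = (1)^2 + (-0.209)^2 + (-0.306)^2 + (-0.19)^2 = 1.173417.
  rho(2) = -0.26629 / 1.173417 = -0.2269.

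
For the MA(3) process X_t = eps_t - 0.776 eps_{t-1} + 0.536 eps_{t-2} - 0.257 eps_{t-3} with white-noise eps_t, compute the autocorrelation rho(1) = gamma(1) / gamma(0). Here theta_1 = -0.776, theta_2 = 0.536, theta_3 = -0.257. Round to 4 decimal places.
\rho(1) = -0.6800

For an MA(q) process with theta_0 = 1, the autocovariance is
  gamma(k) = sigma^2 * sum_{i=0..q-k} theta_i * theta_{i+k},
and rho(k) = gamma(k) / gamma(0). Sigma^2 cancels.
  numerator   = (1)*(-0.776) + (-0.776)*(0.536) + (0.536)*(-0.257) = -1.329688.
  denominator = (1)^2 + (-0.776)^2 + (0.536)^2 + (-0.257)^2 = 1.955521.
  rho(1) = -1.329688 / 1.955521 = -0.6800.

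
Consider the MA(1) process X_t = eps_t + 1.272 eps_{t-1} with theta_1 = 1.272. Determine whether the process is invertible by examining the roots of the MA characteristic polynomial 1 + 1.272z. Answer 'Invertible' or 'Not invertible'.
\text{Not invertible}

The MA(q) characteristic polynomial is P(z) = 1 + 1.272z.
Invertibility requires all roots to lie outside the unit circle, i.e. |z| > 1 for every root.
This is linear in z: 1 + (1.272) z = 0  =>  z = -1/(1.272) = -0.786164,  |z| = 0.786164.
Moduli of all roots: 0.7862.
All moduli strictly greater than 1? No.
Verdict: Not invertible.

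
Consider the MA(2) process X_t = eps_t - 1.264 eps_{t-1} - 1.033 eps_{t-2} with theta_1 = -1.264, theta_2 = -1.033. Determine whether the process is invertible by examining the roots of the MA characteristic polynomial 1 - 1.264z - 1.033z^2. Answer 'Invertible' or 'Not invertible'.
\text{Not invertible}

The MA(q) characteristic polynomial is P(z) = 1 - 1.264z - 1.033z^2.
Invertibility requires all roots to lie outside the unit circle, i.e. |z| > 1 for every root.
Set 1 + (-1.264) z + (-1.033) z^2 = 0, i.e. a z^2 + b z + c = 0 with a = -1.033, b = -1.264, c = 1.
Discriminant D = b^2 - 4ac = (-1.264)^2 - 4*(-1.033)*1 = 1.597696 - (-4.132) = 5.729696.
D >= 0, so the roots are real: z = (-b +/- sqrt(D)) / (2a) = (1.264 +/- 2.393678) / (-2.066).
  z_1 = (1.264 + 2.393678) / (-2.066) = -1.7704,   |z_1| = 1.7704.
  z_2 = (1.264 - 2.393678) / (-2.066) = 0.5468,   |z_2| = 0.5468.
Moduli of all roots: 1.7704, 0.5468.
All moduli strictly greater than 1? No.
Verdict: Not invertible.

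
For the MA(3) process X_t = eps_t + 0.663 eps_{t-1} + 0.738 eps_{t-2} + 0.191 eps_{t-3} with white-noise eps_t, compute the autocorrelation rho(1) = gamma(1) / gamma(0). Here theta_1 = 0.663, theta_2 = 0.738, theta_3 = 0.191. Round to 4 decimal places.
\rho(1) = 0.6400

For an MA(q) process with theta_0 = 1, the autocovariance is
  gamma(k) = sigma^2 * sum_{i=0..q-k} theta_i * theta_{i+k},
and rho(k) = gamma(k) / gamma(0). Sigma^2 cancels.
  numerator   = (1)*(0.663) + (0.663)*(0.738) + (0.738)*(0.191) = 1.293252.
  denominator = (1)^2 + (0.663)^2 + (0.738)^2 + (0.191)^2 = 2.020694.
  rho(1) = 1.293252 / 2.020694 = 0.6400.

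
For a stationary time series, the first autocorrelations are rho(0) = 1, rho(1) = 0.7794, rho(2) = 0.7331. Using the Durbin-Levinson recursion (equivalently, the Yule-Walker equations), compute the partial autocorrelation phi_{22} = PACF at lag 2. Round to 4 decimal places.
\phi_{22} = 0.3201

The PACF at lag k is phi_{kk}, the last component of the solution
to the Yule-Walker system G_k phi = r_k where
  (G_k)_{ij} = rho(|i - j|), (r_k)_i = rho(i), i,j = 1..k.
Equivalently, Durbin-Levinson gives phi_{kk} iteratively:
  phi_{11} = rho(1)
  phi_{kk} = [rho(k) - sum_{j=1..k-1} phi_{k-1,j} rho(k-j)]
            / [1 - sum_{j=1..k-1} phi_{k-1,j} rho(j)],
  phi_{k,j} = phi_{k-1,j} - phi_{kk} phi_{k-1,k-j},  j = 1..k-1.
Step k = 1:
  phi_11 = rho(1) = 0.7794.
Step k = 2:
  phi_22 = [rho(2) - phi_11 rho(1)] / [1 - phi_11 rho(1)] = [0.7331 - (0.7794)(0.7794)] / [1 - (0.7794)(0.7794)]
         = 0.12563564 / 0.39253564 = 0.3201.
Therefore phi_{22} = 0.3201.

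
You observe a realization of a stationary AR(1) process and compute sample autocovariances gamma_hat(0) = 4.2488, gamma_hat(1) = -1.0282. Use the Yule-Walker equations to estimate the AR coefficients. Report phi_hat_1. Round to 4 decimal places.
\hat\phi_{1} = -0.2420

The Yule-Walker equations for an AR(p) process read, in matrix form,
  Gamma_p phi = r_p,   with   (Gamma_p)_{ij} = gamma(|i - j|),
                       (r_p)_i = gamma(i),   i,j = 1..p.
Substitute the sample gammas (Toeplitz matrix and right-hand side of size 1):
  Gamma_p = [[4.2488]]
  r_p     = [-1.0282]
With p = 1 this is the single equation gamma(0) phi_1 = gamma(1):
  phi_hat_1 = gamma(1) / gamma(0) = -1.0282 / 4.2488 = -0.2420.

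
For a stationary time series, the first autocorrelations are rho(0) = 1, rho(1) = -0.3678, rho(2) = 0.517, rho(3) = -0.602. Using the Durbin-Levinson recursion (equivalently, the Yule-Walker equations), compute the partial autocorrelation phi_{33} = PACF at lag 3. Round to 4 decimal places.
\phi_{33} = -0.4789

The PACF at lag k is phi_{kk}, the last component of the solution
to the Yule-Walker system G_k phi = r_k where
  (G_k)_{ij} = rho(|i - j|), (r_k)_i = rho(i), i,j = 1..k.
Equivalently, Durbin-Levinson gives phi_{kk} iteratively:
  phi_{11} = rho(1)
  phi_{kk} = [rho(k) - sum_{j=1..k-1} phi_{k-1,j} rho(k-j)]
            / [1 - sum_{j=1..k-1} phi_{k-1,j} rho(j)],
  phi_{k,j} = phi_{k-1,j} - phi_{kk} phi_{k-1,k-j},  j = 1..k-1.
Step k = 1:
  phi_11 = rho(1) = -0.3678.
Step k = 2:
  phi_22 = [rho(2) - phi_11 rho(1)] / [1 - phi_11 rho(1)] = [0.517 - (-0.3678)(-0.3678)] / [1 - (-0.3678)(-0.3678)]
         = 0.38172316 / 0.86472316 = 0.44144.
  Update: phi_21 = phi_11 - phi_22 phi_11 = -0.3678 - (0.44144)(-0.3678) = -0.205438.
Step k = 3:
  phi_33 = [rho(3) - phi_21 rho(2) - phi_22 rho(1)] / [1 - phi_21 rho(1) - phi_22 rho(2)]
    numerator   = -0.602 - (-0.205438)(0.517) - (0.44144)(-0.3678) = -0.33342678
    denominator = 1 - (-0.205438)(-0.3678) - (0.44144)(0.517) = 0.69621539
  phi_33 = -0.33342678 / 0.69621539 = -0.4789.
Therefore phi_{33} = -0.4789.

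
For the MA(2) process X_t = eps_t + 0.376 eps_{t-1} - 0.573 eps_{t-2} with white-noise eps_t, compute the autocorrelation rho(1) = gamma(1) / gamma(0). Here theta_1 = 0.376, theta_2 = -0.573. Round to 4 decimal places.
\rho(1) = 0.1092

For an MA(q) process with theta_0 = 1, the autocovariance is
  gamma(k) = sigma^2 * sum_{i=0..q-k} theta_i * theta_{i+k},
and rho(k) = gamma(k) / gamma(0). Sigma^2 cancels.
  numerator   = (1)*(0.376) + (0.376)*(-0.573) = 0.160552.
  denominator = (1)^2 + (0.376)^2 + (-0.573)^2 = 1.469705.
  rho(1) = 0.160552 / 1.469705 = 0.1092.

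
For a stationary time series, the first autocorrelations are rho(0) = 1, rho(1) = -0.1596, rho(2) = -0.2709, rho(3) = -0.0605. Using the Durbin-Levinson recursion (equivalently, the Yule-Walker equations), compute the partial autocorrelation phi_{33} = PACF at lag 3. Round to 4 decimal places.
\phi_{33} = -0.1870

The PACF at lag k is phi_{kk}, the last component of the solution
to the Yule-Walker system G_k phi = r_k where
  (G_k)_{ij} = rho(|i - j|), (r_k)_i = rho(i), i,j = 1..k.
Equivalently, Durbin-Levinson gives phi_{kk} iteratively:
  phi_{11} = rho(1)
  phi_{kk} = [rho(k) - sum_{j=1..k-1} phi_{k-1,j} rho(k-j)]
            / [1 - sum_{j=1..k-1} phi_{k-1,j} rho(j)],
  phi_{k,j} = phi_{k-1,j} - phi_{kk} phi_{k-1,k-j},  j = 1..k-1.
Step k = 1:
  phi_11 = rho(1) = -0.1596.
Step k = 2:
  phi_22 = [rho(2) - phi_11 rho(1)] / [1 - phi_11 rho(1)] = [-0.2709 - (-0.1596)(-0.1596)] / [1 - (-0.1596)(-0.1596)]
         = -0.29637216 / 0.97452784 = -0.304119.
  Update: phi_21 = phi_11 - phi_22 phi_11 = -0.1596 - (-0.304119)(-0.1596) = -0.208137.
Step k = 3:
  phi_33 = [rho(3) - phi_21 rho(2) - phi_22 rho(1)] / [1 - phi_21 rho(1) - phi_22 rho(2)]
    numerator   = -0.0605 - (-0.208137)(-0.2709) - (-0.304119)(-0.1596) = -0.16542176
    denominator = 1 - (-0.208137)(-0.1596) - (-0.304119)(-0.2709) = 0.88439552
  phi_33 = -0.16542176 / 0.88439552 = -0.187.
Therefore phi_{33} = -0.1870.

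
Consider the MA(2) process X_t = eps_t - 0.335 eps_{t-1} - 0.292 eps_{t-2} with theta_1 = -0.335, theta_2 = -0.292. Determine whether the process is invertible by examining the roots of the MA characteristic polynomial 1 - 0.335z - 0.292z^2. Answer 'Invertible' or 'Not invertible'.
\text{Invertible}

The MA(q) characteristic polynomial is P(z) = 1 - 0.335z - 0.292z^2.
Invertibility requires all roots to lie outside the unit circle, i.e. |z| > 1 for every root.
Set 1 + (-0.335) z + (-0.292) z^2 = 0, i.e. a z^2 + b z + c = 0 with a = -0.292, b = -0.335, c = 1.
Discriminant D = b^2 - 4ac = (-0.335)^2 - 4*(-0.292)*1 = 0.112225 - (-1.168) = 1.280225.
D >= 0, so the roots are real: z = (-b +/- sqrt(D)) / (2a) = (0.335 +/- 1.13147) / (-0.584).
  z_1 = (0.335 + 1.13147) / (-0.584) = -2.5111,   |z_1| = 2.5111.
  z_2 = (0.335 - 1.13147) / (-0.584) = 1.3638,   |z_2| = 1.3638.
Moduli of all roots: 2.5111, 1.3638.
All moduli strictly greater than 1? Yes.
Verdict: Invertible.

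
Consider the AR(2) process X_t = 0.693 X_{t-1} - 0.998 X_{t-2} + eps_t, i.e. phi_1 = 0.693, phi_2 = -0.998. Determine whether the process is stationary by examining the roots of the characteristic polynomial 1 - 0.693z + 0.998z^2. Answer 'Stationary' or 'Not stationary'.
\text{Stationary}

The AR(p) characteristic polynomial is P(z) = 1 - 0.693z + 0.998z^2.
Stationarity requires all roots to lie outside the unit circle, i.e. |z| > 1 for every root.
Set 1 + (-0.693) z + (0.998) z^2 = 0, i.e. a z^2 + b z + c = 0 with a = 0.998, b = -0.693, c = 1.
Discriminant D = b^2 - 4ac = (-0.693)^2 - 4*(0.998)*1 = 0.480249 - (3.992) = -3.511751.
D < 0, so the roots are the complex-conjugate pair z = (-b +/- i sqrt(-D)) / (2a) = 0.3472 +/- 0.9389i.
For a conjugate pair |z|^2 = z * conj(z) = (product of roots) = c/a = 1/(0.998) = 1.002004, so |z| = sqrt(1.002004) = 1.001 for both roots.
Moduli of all roots: 1.0010, 1.0010.
All moduli strictly greater than 1? Yes.
Verdict: Stationary.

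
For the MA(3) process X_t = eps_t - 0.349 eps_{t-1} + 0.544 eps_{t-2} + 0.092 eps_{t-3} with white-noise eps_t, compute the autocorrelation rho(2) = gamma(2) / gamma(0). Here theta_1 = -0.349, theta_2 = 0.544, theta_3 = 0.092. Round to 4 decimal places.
\rho(2) = 0.3589

For an MA(q) process with theta_0 = 1, the autocovariance is
  gamma(k) = sigma^2 * sum_{i=0..q-k} theta_i * theta_{i+k},
and rho(k) = gamma(k) / gamma(0). Sigma^2 cancels.
  numerator   = (1)*(0.544) + (-0.349)*(0.092) = 0.511892.
  denominator = (1)^2 + (-0.349)^2 + (0.544)^2 + (0.092)^2 = 1.426201.
  rho(2) = 0.511892 / 1.426201 = 0.3589.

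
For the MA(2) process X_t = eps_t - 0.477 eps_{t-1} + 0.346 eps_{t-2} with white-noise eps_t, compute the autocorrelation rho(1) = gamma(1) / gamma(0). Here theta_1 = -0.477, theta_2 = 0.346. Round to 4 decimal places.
\rho(1) = -0.4766

For an MA(q) process with theta_0 = 1, the autocovariance is
  gamma(k) = sigma^2 * sum_{i=0..q-k} theta_i * theta_{i+k},
and rho(k) = gamma(k) / gamma(0). Sigma^2 cancels.
  numerator   = (1)*(-0.477) + (-0.477)*(0.346) = -0.642042.
  denominator = (1)^2 + (-0.477)^2 + (0.346)^2 = 1.347245.
  rho(1) = -0.642042 / 1.347245 = -0.4766.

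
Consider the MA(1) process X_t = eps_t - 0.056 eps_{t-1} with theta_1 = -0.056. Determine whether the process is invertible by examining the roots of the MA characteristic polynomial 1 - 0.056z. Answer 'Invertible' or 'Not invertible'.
\text{Invertible}

The MA(q) characteristic polynomial is P(z) = 1 - 0.056z.
Invertibility requires all roots to lie outside the unit circle, i.e. |z| > 1 for every root.
This is linear in z: 1 + (-0.056) z = 0  =>  z = -1/(-0.056) = 17.857143,  |z| = 17.857143.
Moduli of all roots: 17.8571.
All moduli strictly greater than 1? Yes.
Verdict: Invertible.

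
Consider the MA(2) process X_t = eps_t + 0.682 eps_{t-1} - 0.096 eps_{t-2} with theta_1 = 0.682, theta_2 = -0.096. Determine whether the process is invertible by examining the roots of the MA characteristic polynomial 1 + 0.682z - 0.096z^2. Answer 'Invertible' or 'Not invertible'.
\text{Invertible}

The MA(q) characteristic polynomial is P(z) = 1 + 0.682z - 0.096z^2.
Invertibility requires all roots to lie outside the unit circle, i.e. |z| > 1 for every root.
Set 1 + (0.682) z + (-0.096) z^2 = 0, i.e. a z^2 + b z + c = 0 with a = -0.096, b = 0.682, c = 1.
Discriminant D = b^2 - 4ac = (0.682)^2 - 4*(-0.096)*1 = 0.465124 - (-0.384) = 0.849124.
D >= 0, so the roots are real: z = (-b +/- sqrt(D)) / (2a) = (-0.682 +/- 0.921479) / (-0.192).
  z_1 = (-0.682 + 0.921479) / (-0.192) = -1.2473,   |z_1| = 1.2473.
  z_2 = (-0.682 - 0.921479) / (-0.192) = 8.3515,   |z_2| = 8.3515.
Moduli of all roots: 1.2473, 8.3515.
All moduli strictly greater than 1? Yes.
Verdict: Invertible.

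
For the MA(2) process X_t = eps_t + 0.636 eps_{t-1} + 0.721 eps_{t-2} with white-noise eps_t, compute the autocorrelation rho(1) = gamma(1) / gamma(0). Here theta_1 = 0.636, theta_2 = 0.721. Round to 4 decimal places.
\rho(1) = 0.5688

For an MA(q) process with theta_0 = 1, the autocovariance is
  gamma(k) = sigma^2 * sum_{i=0..q-k} theta_i * theta_{i+k},
and rho(k) = gamma(k) / gamma(0). Sigma^2 cancels.
  numerator   = (1)*(0.636) + (0.636)*(0.721) = 1.094556.
  denominator = (1)^2 + (0.636)^2 + (0.721)^2 = 1.924337.
  rho(1) = 1.094556 / 1.924337 = 0.5688.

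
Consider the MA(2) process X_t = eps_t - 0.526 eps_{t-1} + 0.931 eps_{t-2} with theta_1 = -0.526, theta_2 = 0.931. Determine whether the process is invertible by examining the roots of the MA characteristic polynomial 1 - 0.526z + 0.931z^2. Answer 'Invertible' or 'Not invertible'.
\text{Invertible}

The MA(q) characteristic polynomial is P(z) = 1 - 0.526z + 0.931z^2.
Invertibility requires all roots to lie outside the unit circle, i.e. |z| > 1 for every root.
Set 1 + (-0.526) z + (0.931) z^2 = 0, i.e. a z^2 + b z + c = 0 with a = 0.931, b = -0.526, c = 1.
Discriminant D = b^2 - 4ac = (-0.526)^2 - 4*(0.931)*1 = 0.276676 - (3.724) = -3.447324.
D < 0, so the roots are the complex-conjugate pair z = (-b +/- i sqrt(-D)) / (2a) = 0.2825 +/- 0.9972i.
For a conjugate pair |z|^2 = z * conj(z) = (product of roots) = c/a = 1/(0.931) = 1.074114, so |z| = sqrt(1.074114) = 1.0364 for both roots.
Moduli of all roots: 1.0364, 1.0364.
All moduli strictly greater than 1? Yes.
Verdict: Invertible.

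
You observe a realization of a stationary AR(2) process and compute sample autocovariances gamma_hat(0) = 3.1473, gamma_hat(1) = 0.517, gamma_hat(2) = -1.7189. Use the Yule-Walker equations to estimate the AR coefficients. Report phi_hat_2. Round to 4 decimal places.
\hat\phi_{2} = -0.5890

The Yule-Walker equations for an AR(p) process read, in matrix form,
  Gamma_p phi = r_p,   with   (Gamma_p)_{ij} = gamma(|i - j|),
                       (r_p)_i = gamma(i),   i,j = 1..p.
Substitute the sample gammas (Toeplitz matrix and right-hand side of size 2):
  Gamma_p = [[3.1473, 0.517], [0.517, 3.1473]]
  r_p     = [0.517, -1.7189]
Written out:
  3.1473 phi_1 + 0.517 phi_2 = 0.517
  0.517 phi_1 + 3.1473 phi_2 = -1.7189
Solve by Cramer's rule:
  det = gamma(0)^2 - gamma(1)^2 = (3.1473)^2 - (0.517)^2 = 9.90549729 - 0.267289 = 9.63820829
  phi_hat_1 = [gamma(1) gamma(0) - gamma(1) gamma(2)] / det = [(0.517)(3.1473) - (0.517)(-1.7189)] / 9.63820829 = 2.5158254 / 9.63820829 = 0.261
  phi_hat_2 = [gamma(0) gamma(2) - gamma(1)^2] / det = [(3.1473)(-1.7189) - (0.517)^2] / 9.63820829 = -5.67718297 / 9.63820829 = -0.589
So phi_hat = [0.2610, -0.5890].
Therefore phi_hat_2 = -0.5890.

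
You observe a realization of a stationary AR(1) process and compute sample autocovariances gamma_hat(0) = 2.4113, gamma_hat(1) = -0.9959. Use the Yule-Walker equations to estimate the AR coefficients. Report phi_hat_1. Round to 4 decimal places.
\hat\phi_{1} = -0.4130

The Yule-Walker equations for an AR(p) process read, in matrix form,
  Gamma_p phi = r_p,   with   (Gamma_p)_{ij} = gamma(|i - j|),
                       (r_p)_i = gamma(i),   i,j = 1..p.
Substitute the sample gammas (Toeplitz matrix and right-hand side of size 1):
  Gamma_p = [[2.4113]]
  r_p     = [-0.9959]
With p = 1 this is the single equation gamma(0) phi_1 = gamma(1):
  phi_hat_1 = gamma(1) / gamma(0) = -0.9959 / 2.4113 = -0.4130.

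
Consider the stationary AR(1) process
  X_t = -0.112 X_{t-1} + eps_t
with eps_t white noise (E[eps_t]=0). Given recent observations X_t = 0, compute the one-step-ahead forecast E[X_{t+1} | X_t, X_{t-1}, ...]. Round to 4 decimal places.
E[X_{t+1} \mid \mathcal F_t] = 0.0000

For an AR(p) model X_t = c + sum_i phi_i X_{t-i} + eps_t, the
one-step-ahead conditional mean is
  E[X_{t+1} | X_t, ...] = c + sum_i phi_i X_{t+1-i}.
Substitute known values:
  E[X_{t+1} | ...] = (-0.112) * (0)
                   = 0.0000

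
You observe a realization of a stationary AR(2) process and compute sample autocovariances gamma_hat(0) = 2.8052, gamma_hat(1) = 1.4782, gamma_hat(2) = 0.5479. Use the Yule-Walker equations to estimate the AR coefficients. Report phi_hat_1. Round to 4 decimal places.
\hat\phi_{1} = 0.5870

The Yule-Walker equations for an AR(p) process read, in matrix form,
  Gamma_p phi = r_p,   with   (Gamma_p)_{ij} = gamma(|i - j|),
                       (r_p)_i = gamma(i),   i,j = 1..p.
Substitute the sample gammas (Toeplitz matrix and right-hand side of size 2):
  Gamma_p = [[2.8052, 1.4782], [1.4782, 2.8052]]
  r_p     = [1.4782, 0.5479]
Written out:
  2.8052 phi_1 + 1.4782 phi_2 = 1.4782
  1.4782 phi_1 + 2.8052 phi_2 = 0.5479
Solve by Cramer's rule:
  det = gamma(0)^2 - gamma(1)^2 = (2.8052)^2 - (1.4782)^2 = 7.86914704 - 2.18507524 = 5.6840718
  phi_hat_1 = [gamma(1) gamma(0) - gamma(1) gamma(2)] / det = [(1.4782)(2.8052) - (1.4782)(0.5479)] / 5.6840718 = 3.33674086 / 5.6840718 = 0.587
  phi_hat_2 = [gamma(0) gamma(2) - gamma(1)^2] / det = [(2.8052)(0.5479) - (1.4782)^2] / 5.6840718 = -0.64810616 / 5.6840718 = -0.114
So phi_hat = [0.5870, -0.1140].
Therefore phi_hat_1 = 0.5870.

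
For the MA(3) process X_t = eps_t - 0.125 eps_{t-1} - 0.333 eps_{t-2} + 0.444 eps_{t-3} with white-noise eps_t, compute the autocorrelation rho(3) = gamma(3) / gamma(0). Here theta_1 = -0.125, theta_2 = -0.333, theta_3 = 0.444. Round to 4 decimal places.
\rho(3) = 0.3354

For an MA(q) process with theta_0 = 1, the autocovariance is
  gamma(k) = sigma^2 * sum_{i=0..q-k} theta_i * theta_{i+k},
and rho(k) = gamma(k) / gamma(0). Sigma^2 cancels.
  numerator   = (1)*(0.444) = 0.444.
  denominator = (1)^2 + (-0.125)^2 + (-0.333)^2 + (0.444)^2 = 1.32365.
  rho(3) = 0.444 / 1.32365 = 0.3354.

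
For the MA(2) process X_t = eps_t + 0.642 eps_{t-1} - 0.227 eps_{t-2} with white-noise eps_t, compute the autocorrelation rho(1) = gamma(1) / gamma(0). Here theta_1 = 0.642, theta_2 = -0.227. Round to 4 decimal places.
\rho(1) = 0.3391

For an MA(q) process with theta_0 = 1, the autocovariance is
  gamma(k) = sigma^2 * sum_{i=0..q-k} theta_i * theta_{i+k},
and rho(k) = gamma(k) / gamma(0). Sigma^2 cancels.
  numerator   = (1)*(0.642) + (0.642)*(-0.227) = 0.496266.
  denominator = (1)^2 + (0.642)^2 + (-0.227)^2 = 1.463693.
  rho(1) = 0.496266 / 1.463693 = 0.3391.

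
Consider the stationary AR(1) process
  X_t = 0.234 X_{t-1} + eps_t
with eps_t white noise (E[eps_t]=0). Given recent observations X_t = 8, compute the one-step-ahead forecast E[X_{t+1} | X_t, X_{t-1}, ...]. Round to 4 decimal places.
E[X_{t+1} \mid \mathcal F_t] = 1.8720

For an AR(p) model X_t = c + sum_i phi_i X_{t-i} + eps_t, the
one-step-ahead conditional mean is
  E[X_{t+1} | X_t, ...] = c + sum_i phi_i X_{t+1-i}.
Substitute known values:
  E[X_{t+1} | ...] = (0.234) * (8)
                   = 1.8720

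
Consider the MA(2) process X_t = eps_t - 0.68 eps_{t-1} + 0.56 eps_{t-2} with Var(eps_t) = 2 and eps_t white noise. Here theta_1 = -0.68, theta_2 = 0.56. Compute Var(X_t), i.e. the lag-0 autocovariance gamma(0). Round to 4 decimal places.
\gamma(0) = 3.5520

For an MA(q) process X_t = eps_t + sum_i theta_i eps_{t-i} with
Var(eps_t) = sigma^2, the variance is
  gamma(0) = sigma^2 * (1 + sum_i theta_i^2).
  sum_i theta_i^2 = (-0.68)^2 + (0.56)^2 = 0.4624 + 0.3136 = 0.776.
  gamma(0) = 2 * (1 + 0.776) = 2 * 1.776 = 3.552, which rounds to 3.5520.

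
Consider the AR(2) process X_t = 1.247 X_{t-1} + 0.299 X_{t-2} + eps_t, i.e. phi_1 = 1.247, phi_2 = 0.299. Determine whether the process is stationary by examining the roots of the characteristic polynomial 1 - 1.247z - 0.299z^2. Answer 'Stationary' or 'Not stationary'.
\text{Not stationary}

The AR(p) characteristic polynomial is P(z) = 1 - 1.247z - 0.299z^2.
Stationarity requires all roots to lie outside the unit circle, i.e. |z| > 1 for every root.
Set 1 + (-1.247) z + (-0.299) z^2 = 0, i.e. a z^2 + b z + c = 0 with a = -0.299, b = -1.247, c = 1.
Discriminant D = b^2 - 4ac = (-1.247)^2 - 4*(-0.299)*1 = 1.555009 - (-1.196) = 2.751009.
D >= 0, so the roots are real: z = (-b +/- sqrt(D)) / (2a) = (1.247 +/- 1.658617) / (-0.598).
  z_1 = (1.247 + 1.658617) / (-0.598) = -4.8589,   |z_1| = 4.8589.
  z_2 = (1.247 - 1.658617) / (-0.598) = 0.6883,   |z_2| = 0.6883.
Moduli of all roots: 4.8589, 0.6883.
All moduli strictly greater than 1? No.
Verdict: Not stationary.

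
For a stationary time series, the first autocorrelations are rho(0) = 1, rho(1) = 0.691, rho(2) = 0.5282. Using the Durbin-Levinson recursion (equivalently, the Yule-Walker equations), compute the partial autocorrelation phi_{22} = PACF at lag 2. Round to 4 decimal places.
\phi_{22} = 0.0971

The PACF at lag k is phi_{kk}, the last component of the solution
to the Yule-Walker system G_k phi = r_k where
  (G_k)_{ij} = rho(|i - j|), (r_k)_i = rho(i), i,j = 1..k.
Equivalently, Durbin-Levinson gives phi_{kk} iteratively:
  phi_{11} = rho(1)
  phi_{kk} = [rho(k) - sum_{j=1..k-1} phi_{k-1,j} rho(k-j)]
            / [1 - sum_{j=1..k-1} phi_{k-1,j} rho(j)],
  phi_{k,j} = phi_{k-1,j} - phi_{kk} phi_{k-1,k-j},  j = 1..k-1.
Step k = 1:
  phi_11 = rho(1) = 0.691.
Step k = 2:
  phi_22 = [rho(2) - phi_11 rho(1)] / [1 - phi_11 rho(1)] = [0.5282 - (0.691)(0.691)] / [1 - (0.691)(0.691)]
         = 0.050719 / 0.522519 = 0.0971.
Therefore phi_{22} = 0.0971.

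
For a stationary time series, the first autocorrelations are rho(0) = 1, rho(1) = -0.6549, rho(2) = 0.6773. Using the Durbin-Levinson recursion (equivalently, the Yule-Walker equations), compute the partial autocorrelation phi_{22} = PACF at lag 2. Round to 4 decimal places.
\phi_{22} = 0.4350

The PACF at lag k is phi_{kk}, the last component of the solution
to the Yule-Walker system G_k phi = r_k where
  (G_k)_{ij} = rho(|i - j|), (r_k)_i = rho(i), i,j = 1..k.
Equivalently, Durbin-Levinson gives phi_{kk} iteratively:
  phi_{11} = rho(1)
  phi_{kk} = [rho(k) - sum_{j=1..k-1} phi_{k-1,j} rho(k-j)]
            / [1 - sum_{j=1..k-1} phi_{k-1,j} rho(j)],
  phi_{k,j} = phi_{k-1,j} - phi_{kk} phi_{k-1,k-j},  j = 1..k-1.
Step k = 1:
  phi_11 = rho(1) = -0.6549.
Step k = 2:
  phi_22 = [rho(2) - phi_11 rho(1)] / [1 - phi_11 rho(1)] = [0.6773 - (-0.6549)(-0.6549)] / [1 - (-0.6549)(-0.6549)]
         = 0.24840599 / 0.57110599 = 0.435.
Therefore phi_{22} = 0.4350.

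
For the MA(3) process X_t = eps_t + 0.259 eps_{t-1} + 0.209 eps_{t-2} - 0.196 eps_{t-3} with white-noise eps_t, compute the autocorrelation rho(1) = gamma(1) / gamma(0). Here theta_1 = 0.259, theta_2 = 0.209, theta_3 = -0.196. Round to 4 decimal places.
\rho(1) = 0.2368

For an MA(q) process with theta_0 = 1, the autocovariance is
  gamma(k) = sigma^2 * sum_{i=0..q-k} theta_i * theta_{i+k},
and rho(k) = gamma(k) / gamma(0). Sigma^2 cancels.
  numerator   = (1)*(0.259) + (0.259)*(0.209) + (0.209)*(-0.196) = 0.272167.
  denominator = (1)^2 + (0.259)^2 + (0.209)^2 + (-0.196)^2 = 1.149178.
  rho(1) = 0.272167 / 1.149178 = 0.2368.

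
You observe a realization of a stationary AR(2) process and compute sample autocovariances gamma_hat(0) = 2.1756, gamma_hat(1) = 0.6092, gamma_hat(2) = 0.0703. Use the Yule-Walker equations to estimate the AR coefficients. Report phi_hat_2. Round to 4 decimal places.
\hat\phi_{2} = -0.0500

The Yule-Walker equations for an AR(p) process read, in matrix form,
  Gamma_p phi = r_p,   with   (Gamma_p)_{ij} = gamma(|i - j|),
                       (r_p)_i = gamma(i),   i,j = 1..p.
Substitute the sample gammas (Toeplitz matrix and right-hand side of size 2):
  Gamma_p = [[2.1756, 0.6092], [0.6092, 2.1756]]
  r_p     = [0.6092, 0.0703]
Written out:
  2.1756 phi_1 + 0.6092 phi_2 = 0.6092
  0.6092 phi_1 + 2.1756 phi_2 = 0.0703
Solve by Cramer's rule:
  det = gamma(0)^2 - gamma(1)^2 = (2.1756)^2 - (0.6092)^2 = 4.73323536 - 0.37112464 = 4.36211072
  phi_hat_1 = [gamma(1) gamma(0) - gamma(1) gamma(2)] / det = [(0.6092)(2.1756) - (0.6092)(0.0703)] / 4.36211072 = 1.28254876 / 4.36211072 = 0.294
  phi_hat_2 = [gamma(0) gamma(2) - gamma(1)^2] / det = [(2.1756)(0.0703) - (0.6092)^2] / 4.36211072 = -0.21817996 / 4.36211072 = -0.05
So phi_hat = [0.2940, -0.0500].
Therefore phi_hat_2 = -0.0500.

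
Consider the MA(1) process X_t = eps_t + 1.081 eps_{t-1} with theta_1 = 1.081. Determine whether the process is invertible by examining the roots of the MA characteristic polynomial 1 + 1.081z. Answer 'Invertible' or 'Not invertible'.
\text{Not invertible}

The MA(q) characteristic polynomial is P(z) = 1 + 1.081z.
Invertibility requires all roots to lie outside the unit circle, i.e. |z| > 1 for every root.
This is linear in z: 1 + (1.081) z = 0  =>  z = -1/(1.081) = -0.925069,  |z| = 0.925069.
Moduli of all roots: 0.9251.
All moduli strictly greater than 1? No.
Verdict: Not invertible.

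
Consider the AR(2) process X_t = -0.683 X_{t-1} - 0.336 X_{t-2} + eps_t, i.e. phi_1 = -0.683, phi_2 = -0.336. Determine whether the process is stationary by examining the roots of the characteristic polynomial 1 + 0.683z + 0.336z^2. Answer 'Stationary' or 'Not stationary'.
\text{Stationary}

The AR(p) characteristic polynomial is P(z) = 1 + 0.683z + 0.336z^2.
Stationarity requires all roots to lie outside the unit circle, i.e. |z| > 1 for every root.
Set 1 + (0.683) z + (0.336) z^2 = 0, i.e. a z^2 + b z + c = 0 with a = 0.336, b = 0.683, c = 1.
Discriminant D = b^2 - 4ac = (0.683)^2 - 4*(0.336)*1 = 0.466489 - (1.344) = -0.877511.
D < 0, so the roots are the complex-conjugate pair z = (-b +/- i sqrt(-D)) / (2a) = -1.0164 +/- 1.394i.
For a conjugate pair |z|^2 = z * conj(z) = (product of roots) = c/a = 1/(0.336) = 2.97619, so |z| = sqrt(2.97619) = 1.7252 for both roots.
Moduli of all roots: 1.7252, 1.7252.
All moduli strictly greater than 1? Yes.
Verdict: Stationary.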